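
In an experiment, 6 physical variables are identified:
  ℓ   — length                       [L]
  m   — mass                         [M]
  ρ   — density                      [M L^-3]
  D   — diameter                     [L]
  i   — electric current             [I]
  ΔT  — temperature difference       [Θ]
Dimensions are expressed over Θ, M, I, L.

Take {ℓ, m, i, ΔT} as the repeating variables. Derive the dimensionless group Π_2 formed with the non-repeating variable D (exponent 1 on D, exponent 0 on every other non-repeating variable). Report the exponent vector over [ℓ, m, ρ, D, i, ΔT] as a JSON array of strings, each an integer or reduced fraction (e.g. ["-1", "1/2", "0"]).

["-1", "0", "0", "1", "0", "0"]

Write exponents as rows Θ,M,I,L / cols ℓ,m,ρ,D,i,ΔT:
  Θ: [ 0  0  0  0  0  1]
  M: [ 0  1  1  0  0  0]
  I: [ 0  0  0  0  1  0]
  L: [ 1  0 -3  1  0  0]
Echelon form has 4 nonzero rows (pivots: ℓ,m,i,ΔT)
Repeat: ℓ,m,i,ΔT; free: ρ,D
RREF:
  r0: [   1    0   -3    1    0    0]
  r1: [   0    1    1    0    0    0]
  r2: [   0    0    0    0    1    0]
  r3: [   0    0    0    0    0    1]
Fix exponent of D at 1, ρ at 0; solve each RREF row for its pivot's exponent:
  r0: exp(ℓ) + (1)·1 = 0 ⇒ exp(ℓ) = -1
  r1: exp(m) + (0)·1 = 0 ⇒ exp(m) = 0
  r2: exp(i) + (0)·1 = 0 ⇒ exp(i) = 0
  r3: exp(ΔT) + (0)·1 = 0 ⇒ exp(ΔT) = 0
Π_2 = ℓ^-1 · D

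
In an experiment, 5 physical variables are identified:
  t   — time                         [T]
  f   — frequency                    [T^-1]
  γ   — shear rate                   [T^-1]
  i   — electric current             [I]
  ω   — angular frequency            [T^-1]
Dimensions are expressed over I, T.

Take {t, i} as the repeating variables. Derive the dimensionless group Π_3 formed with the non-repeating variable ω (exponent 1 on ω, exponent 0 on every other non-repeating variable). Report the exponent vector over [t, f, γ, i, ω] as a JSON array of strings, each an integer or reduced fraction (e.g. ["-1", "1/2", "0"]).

["1", "0", "0", "0", "1"]

Exponent matrix [I,T] × [t,f,γ,i,ω]:
  I: [ 0  0  0  1  0]
  T: [ 1 -1 -1  0 -1]
RREF → pivots at {t,i} ⇒ r = 2
Repeat: t,i; free: f,γ,ω
RREF:
  r0: [   1   -1   -1    0   -1]
  r1: [   0    0    0    1    0]
Fix exponent of ω at 1, f at 0, γ at 0; solve each RREF row for its pivot's exponent:
  r0: exp(t) + (-1)·1 = 0 ⇒ exp(t) = 1
  r1: exp(i) + (0)·1 = 0 ⇒ exp(i) = 0
Π_3 = t · ω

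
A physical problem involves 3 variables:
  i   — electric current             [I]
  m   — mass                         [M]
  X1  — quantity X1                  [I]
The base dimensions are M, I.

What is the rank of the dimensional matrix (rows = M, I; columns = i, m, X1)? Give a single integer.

2

Write exponents as rows M,I / cols i,m,X1:
  M: [ 0  1  0]
  I: [ 1  0  1]
Echelon form has 2 nonzero rows (pivots: i,m)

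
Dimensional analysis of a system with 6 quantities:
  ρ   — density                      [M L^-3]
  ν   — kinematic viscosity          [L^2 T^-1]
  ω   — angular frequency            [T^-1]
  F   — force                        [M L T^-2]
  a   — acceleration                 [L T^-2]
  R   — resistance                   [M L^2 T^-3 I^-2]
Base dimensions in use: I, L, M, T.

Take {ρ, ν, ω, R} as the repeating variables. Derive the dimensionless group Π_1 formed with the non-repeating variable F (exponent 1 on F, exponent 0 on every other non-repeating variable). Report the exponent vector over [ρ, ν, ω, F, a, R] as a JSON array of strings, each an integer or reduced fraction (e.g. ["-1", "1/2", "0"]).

["-1", "-2", "0", "1", "0", "0"]

Exponent matrix [I,L,M,T] × [ρ,ν,ω,F,a,R]:
  I: [ 0  0  0  0  0 -2]
  L: [-3  2  0  1  1  2]
  M: [ 1  0  0  1  0  1]
  T: [ 0 -1 -1 -2 -2 -3]
Row reduction gives pivot columns ρ,ν,ω,R; rank = 4
Pivot set = {ρ,ν,ω,R}, free = {F,a}
RREF:
  r0: [   1    0    0    1    0    0]
  r1: [   0    1    0    2  1/2    0]
  r2: [   0    0    1    0  3/2    0]
  r3: [   0    0    0    0    0    1]
Fix exponent of F at 1, a at 0; solve each RREF row for its pivot's exponent:
  r0: exp(ρ) + (1)·1 = 0 ⇒ exp(ρ) = -1
  r1: exp(ν) + (2)·1 = 0 ⇒ exp(ν) = -2
  r2: exp(ω) + (0)·1 = 0 ⇒ exp(ω) = 0
  r3: exp(R) + (0)·1 = 0 ⇒ exp(R) = 0
Π_1 = ρ^-1 · ν^-2 · F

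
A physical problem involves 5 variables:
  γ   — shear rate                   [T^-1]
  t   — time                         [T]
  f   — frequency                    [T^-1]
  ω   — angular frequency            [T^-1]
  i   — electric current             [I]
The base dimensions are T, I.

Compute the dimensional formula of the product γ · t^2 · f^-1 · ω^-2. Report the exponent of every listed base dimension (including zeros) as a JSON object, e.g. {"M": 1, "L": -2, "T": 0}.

{"T": 4, "I": 0}

Exponent matrix [T,I] × [γ,t,f,ω,i]:
  T: [-1  1 -1 -1  0]
  I: [ 0  0  0  0  1]
  [T]: (1)·-1+(2)·1+(-1)·-1+(-2)·-1 = 4
  [I]: (1)·0+(2)·0+(-1)·0+(-2)·0 = 0
⇒ T^4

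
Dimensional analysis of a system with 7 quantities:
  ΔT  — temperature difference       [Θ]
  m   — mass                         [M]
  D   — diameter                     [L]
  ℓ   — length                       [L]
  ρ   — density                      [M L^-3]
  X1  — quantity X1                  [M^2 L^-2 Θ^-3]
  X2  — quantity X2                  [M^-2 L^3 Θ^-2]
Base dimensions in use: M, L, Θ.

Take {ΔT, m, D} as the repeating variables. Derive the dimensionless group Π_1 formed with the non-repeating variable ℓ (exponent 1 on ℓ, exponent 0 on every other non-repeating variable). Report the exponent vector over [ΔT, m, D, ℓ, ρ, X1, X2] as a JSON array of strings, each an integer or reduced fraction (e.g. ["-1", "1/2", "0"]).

Dimensional matrix (M×L×Θ by ΔT×m×D×ℓ×ρ×X1×X2):
  M: [ 0  1  0  0  1  2 -2]
  L: [ 0  0  1  1 -3 -2  3]
  Θ: [ 1  0  0  0  0 -3 -2]
Row reduction gives pivot columns ΔT,m,D; rank = 3
Pivot set = {ΔT,m,D}, free = {ℓ,ρ,X1,X2}
RREF:
  r0: [   1    0    0    0    0   -3   -2]
  r1: [   0    1    0    0    1    2   -2]
  r2: [   0    0    1    1   -3   -2    3]
Fix exponent of ℓ at 1, ρ at 0, X1 at 0, X2 at 0; solve each RREF row for its pivot's exponent:
  r0: exp(ΔT) + (0)·1 = 0 ⇒ exp(ΔT) = 0
  r1: exp(m) + (0)·1 = 0 ⇒ exp(m) = 0
  r2: exp(D) + (1)·1 = 0 ⇒ exp(D) = -1
Π_1 = D^-1 · ℓ

["0", "0", "-1", "1", "0", "0", "0"]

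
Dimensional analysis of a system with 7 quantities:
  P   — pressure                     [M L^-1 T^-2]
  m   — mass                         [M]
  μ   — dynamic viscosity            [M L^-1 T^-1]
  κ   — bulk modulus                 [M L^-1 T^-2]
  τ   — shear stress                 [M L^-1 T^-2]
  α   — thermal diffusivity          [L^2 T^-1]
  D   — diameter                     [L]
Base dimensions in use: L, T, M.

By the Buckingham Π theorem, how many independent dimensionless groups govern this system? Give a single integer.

Exponent matrix [L,T,M] × [P,m,μ,κ,τ,α,D]:
  L: [-1  0 -1 -1 -1  2  1]
  T: [-2  0 -1 -2 -2 -1  0]
  M: [ 1  1  1  1  1  0  0]
RREF → pivots at {P,m,μ} ⇒ r = 3
n=7, r=3 ⇒ 4 dimensionless groups

4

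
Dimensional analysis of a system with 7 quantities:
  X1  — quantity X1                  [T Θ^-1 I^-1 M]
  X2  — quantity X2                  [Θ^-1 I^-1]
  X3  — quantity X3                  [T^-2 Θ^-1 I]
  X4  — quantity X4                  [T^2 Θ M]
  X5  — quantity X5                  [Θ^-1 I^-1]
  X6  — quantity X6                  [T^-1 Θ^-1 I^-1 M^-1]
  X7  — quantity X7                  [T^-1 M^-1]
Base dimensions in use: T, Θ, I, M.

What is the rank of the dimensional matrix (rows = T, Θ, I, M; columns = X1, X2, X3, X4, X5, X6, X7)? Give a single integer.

Dimensional matrix (T×Θ×I×M by X1×X2×X3×X4×X5×X6×X7):
  T: [ 1  0 -2  2  0 -1 -1]
  Θ: [-1 -1 -1  1 -1 -1  0]
  I: [-1 -1  1  0 -1 -1  0]
  M: [ 1  0  0  1  0 -1 -1]
Echelon form has 3 nonzero rows (pivots: X1,X2,X3)

3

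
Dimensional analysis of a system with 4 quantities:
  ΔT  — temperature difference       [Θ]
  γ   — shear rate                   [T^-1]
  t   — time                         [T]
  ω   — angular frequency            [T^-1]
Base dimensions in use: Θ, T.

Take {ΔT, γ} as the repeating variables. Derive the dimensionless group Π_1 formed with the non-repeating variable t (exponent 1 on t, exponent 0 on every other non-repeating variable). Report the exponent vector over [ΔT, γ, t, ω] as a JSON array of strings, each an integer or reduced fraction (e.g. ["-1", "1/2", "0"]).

Dimensional matrix (Θ×T by ΔT×γ×t×ω):
  Θ: [ 1  0  0  0]
  T: [ 0 -1  1 -1]
Row reduction gives pivot columns ΔT,γ; rank = 2
Repeat: ΔT,γ; free: t,ω
RREF:
  r0: [   1    0    0    0]
  r1: [   0    1   -1    1]
Fix exponent of t at 1, ω at 0; solve each RREF row for its pivot's exponent:
  r0: exp(ΔT) + (0)·1 = 0 ⇒ exp(ΔT) = 0
  r1: exp(γ) + (-1)·1 = 0 ⇒ exp(γ) = 1
Π_1 = γ · t

["0", "1", "1", "0"]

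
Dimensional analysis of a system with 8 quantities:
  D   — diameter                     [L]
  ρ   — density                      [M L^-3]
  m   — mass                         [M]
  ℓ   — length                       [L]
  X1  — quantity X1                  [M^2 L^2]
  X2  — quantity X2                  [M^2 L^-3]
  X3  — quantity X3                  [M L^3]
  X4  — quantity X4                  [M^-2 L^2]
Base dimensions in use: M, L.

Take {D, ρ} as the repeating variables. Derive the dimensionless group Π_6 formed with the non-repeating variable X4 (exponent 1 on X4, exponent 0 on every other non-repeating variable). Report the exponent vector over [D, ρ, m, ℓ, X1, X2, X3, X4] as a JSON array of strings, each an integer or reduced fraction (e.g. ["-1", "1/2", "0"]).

["4", "2", "0", "0", "0", "0", "0", "1"]

Dimensional matrix (M×L by D×ρ×m×ℓ×X1×X2×X3×X4):
  M: [ 0  1  1  0  2  2  1 -2]
  L: [ 1 -3  0  1  2 -3  3  2]
Row reduction gives pivot columns D,ρ; rank = 2
Pivot set = {D,ρ}, free = {m,ℓ,X1,X2,X3,X4}
RREF:
  r0: [   1    0    3    1    8    3    6   -4]
  r1: [   0    1    1    0    2    2    1   -2]
Fix exponent of X4 at 1, m at 0, ℓ at 0, X1 at 0, X2 at 0, X3 at 0; solve each RREF row for its pivot's exponent:
  r0: exp(D) + (-4)·1 = 0 ⇒ exp(D) = 4
  r1: exp(ρ) + (-2)·1 = 0 ⇒ exp(ρ) = 2
Π_6 = D^4 · ρ^2 · X4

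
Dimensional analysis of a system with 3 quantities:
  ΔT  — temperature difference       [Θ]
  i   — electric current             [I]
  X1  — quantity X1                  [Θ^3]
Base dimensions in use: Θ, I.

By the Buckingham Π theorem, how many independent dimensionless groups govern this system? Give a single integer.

1

Dimensional matrix (Θ×I by ΔT×i×X1):
  Θ: [ 1  0  3]
  I: [ 0  1  0]
Echelon form has 2 nonzero rows (pivots: ΔT,i)
3 vars − rank 2 = 1 Π group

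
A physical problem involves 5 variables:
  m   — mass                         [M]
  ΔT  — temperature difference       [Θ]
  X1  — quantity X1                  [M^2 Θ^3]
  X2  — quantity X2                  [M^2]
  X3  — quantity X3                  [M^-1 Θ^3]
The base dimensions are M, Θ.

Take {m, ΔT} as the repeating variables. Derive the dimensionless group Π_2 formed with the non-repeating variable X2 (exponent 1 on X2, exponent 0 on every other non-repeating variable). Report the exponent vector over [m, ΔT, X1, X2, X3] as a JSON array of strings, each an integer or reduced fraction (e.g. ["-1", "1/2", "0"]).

["-2", "0", "0", "1", "0"]

Exponent matrix [M,Θ] × [m,ΔT,X1,X2,X3]:
  M: [ 1  0  2  2 -1]
  Θ: [ 0  1  3  0  3]
Echelon form has 2 nonzero rows (pivots: m,ΔT)
Pivot set = {m,ΔT}, free = {X1,X2,X3}
RREF:
  r0: [   1    0    2    2   -1]
  r1: [   0    1    3    0    3]
Fix exponent of X2 at 1, X1 at 0, X3 at 0; solve each RREF row for its pivot's exponent:
  r0: exp(m) + (2)·1 = 0 ⇒ exp(m) = -2
  r1: exp(ΔT) + (0)·1 = 0 ⇒ exp(ΔT) = 0
Π_2 = m^-2 · X2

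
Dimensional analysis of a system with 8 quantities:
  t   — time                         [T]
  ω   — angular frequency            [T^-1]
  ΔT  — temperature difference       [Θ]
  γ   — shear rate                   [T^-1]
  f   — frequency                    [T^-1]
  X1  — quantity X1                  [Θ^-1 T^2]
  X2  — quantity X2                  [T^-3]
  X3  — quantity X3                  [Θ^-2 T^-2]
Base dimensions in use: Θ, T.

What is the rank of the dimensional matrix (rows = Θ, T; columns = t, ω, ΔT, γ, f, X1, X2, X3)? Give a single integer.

Exponent matrix [Θ,T] × [t,ω,ΔT,γ,f,X1,X2,X3]:
  Θ: [ 0  0  1  0  0 -1  0 -2]
  T: [ 1 -1  0 -1 -1  2 -3 -2]
RREF → pivots at {t,ΔT} ⇒ r = 2

2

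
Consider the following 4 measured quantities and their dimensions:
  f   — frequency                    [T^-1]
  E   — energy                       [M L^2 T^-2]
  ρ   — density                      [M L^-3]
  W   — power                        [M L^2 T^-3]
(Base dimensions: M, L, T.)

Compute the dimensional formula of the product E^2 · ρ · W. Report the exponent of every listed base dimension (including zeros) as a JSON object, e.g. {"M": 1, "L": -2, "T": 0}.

Write exponents as rows M,L,T / cols f,E,ρ,W:
  M: [ 0  1  1  1]
  L: [ 0  2 -3  2]
  T: [-1 -2  0 -3]
  [M]: (2)·1+(1)·1+(1)·1 = 4
  [L]: (2)·2+(1)·-3+(1)·2 = 3
  [T]: (2)·-2+(1)·0+(1)·-3 = -7
⇒ M^4 L^3 T^-7

{"M": 4, "L": 3, "T": -7}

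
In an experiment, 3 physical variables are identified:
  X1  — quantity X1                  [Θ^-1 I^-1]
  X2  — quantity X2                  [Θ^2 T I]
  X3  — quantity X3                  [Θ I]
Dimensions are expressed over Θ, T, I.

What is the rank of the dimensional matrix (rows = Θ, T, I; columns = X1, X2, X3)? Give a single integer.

2

Dimensional matrix (Θ×T×I by X1×X2×X3):
  Θ: [-1  2  1]
  T: [ 0  1  0]
  I: [-1  1  1]
Echelon form has 2 nonzero rows (pivots: X1,X2)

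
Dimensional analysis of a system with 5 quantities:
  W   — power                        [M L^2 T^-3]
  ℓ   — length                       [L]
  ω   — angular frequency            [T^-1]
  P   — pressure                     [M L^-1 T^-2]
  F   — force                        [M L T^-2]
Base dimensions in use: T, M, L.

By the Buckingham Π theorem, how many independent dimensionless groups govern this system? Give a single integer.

Write exponents as rows T,M,L / cols W,ℓ,ω,P,F:
  T: [-3  0 -1 -2 -2]
  M: [ 1  0  0  1  1]
  L: [ 2  1  0 -1  1]
RREF → pivots at {W,ℓ,ω} ⇒ r = 3
n=5, r=3 ⇒ 2 dimensionless groups

2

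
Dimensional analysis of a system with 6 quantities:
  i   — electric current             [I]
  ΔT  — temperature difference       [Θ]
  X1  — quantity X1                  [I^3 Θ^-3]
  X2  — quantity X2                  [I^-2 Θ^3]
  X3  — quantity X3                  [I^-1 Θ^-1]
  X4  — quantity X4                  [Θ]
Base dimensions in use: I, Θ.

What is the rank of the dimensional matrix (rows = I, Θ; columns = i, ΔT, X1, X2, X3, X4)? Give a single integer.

Dimensional matrix (I×Θ by i×ΔT×X1×X2×X3×X4):
  I: [ 1  0  3 -2 -1  0]
  Θ: [ 0  1 -3  3 -1  1]
Row reduction gives pivot columns i,ΔT; rank = 2

2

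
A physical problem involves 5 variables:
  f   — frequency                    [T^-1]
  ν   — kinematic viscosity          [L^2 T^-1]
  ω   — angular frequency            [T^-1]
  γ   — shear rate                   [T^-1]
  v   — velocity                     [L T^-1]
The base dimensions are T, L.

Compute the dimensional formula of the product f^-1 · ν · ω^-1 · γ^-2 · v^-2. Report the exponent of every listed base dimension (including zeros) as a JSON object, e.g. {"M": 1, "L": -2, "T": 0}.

Write exponents as rows T,L / cols f,ν,ω,γ,v:
  T: [-1 -1 -1 -1 -1]
  L: [ 0  2  0  0  1]
  [T]: (-1)·-1+(1)·-1+(-1)·-1+(-2)·-1+(-2)·-1 = 5
  [L]: (-1)·0+(1)·2+(-1)·0+(-2)·0+(-2)·1 = 0
⇒ T^5

{"T": 5, "L": 0}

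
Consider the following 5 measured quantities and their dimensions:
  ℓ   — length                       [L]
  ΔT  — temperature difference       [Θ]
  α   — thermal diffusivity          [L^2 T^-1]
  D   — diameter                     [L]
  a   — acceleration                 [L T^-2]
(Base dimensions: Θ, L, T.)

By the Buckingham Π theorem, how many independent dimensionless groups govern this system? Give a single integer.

Exponent matrix [Θ,L,T] × [ℓ,ΔT,α,D,a]:
  Θ: [ 0  1  0  0  0]
  L: [ 1  0  2  1  1]
  T: [ 0  0 -1  0 -2]
Echelon form has 3 nonzero rows (pivots: ℓ,ΔT,α)
Π count = n − r = 5 − 3 = 2

2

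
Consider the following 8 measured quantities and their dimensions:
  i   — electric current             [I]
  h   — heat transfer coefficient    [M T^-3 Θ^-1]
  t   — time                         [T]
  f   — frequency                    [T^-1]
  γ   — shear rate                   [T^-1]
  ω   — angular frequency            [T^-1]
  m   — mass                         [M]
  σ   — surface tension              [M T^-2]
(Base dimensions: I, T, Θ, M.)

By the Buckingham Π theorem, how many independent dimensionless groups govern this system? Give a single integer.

4

Dimensional matrix (I×T×Θ×M by i×h×t×f×γ×ω×m×σ):
  I: [ 1  0  0  0  0  0  0  0]
  T: [ 0 -3  1 -1 -1 -1  0 -2]
  Θ: [ 0 -1  0  0  0  0  0  0]
  M: [ 0  1  0  0  0  0  1  1]
Row reduction gives pivot columns i,h,t,m; rank = 4
8 vars − rank 4 = 4 Π groups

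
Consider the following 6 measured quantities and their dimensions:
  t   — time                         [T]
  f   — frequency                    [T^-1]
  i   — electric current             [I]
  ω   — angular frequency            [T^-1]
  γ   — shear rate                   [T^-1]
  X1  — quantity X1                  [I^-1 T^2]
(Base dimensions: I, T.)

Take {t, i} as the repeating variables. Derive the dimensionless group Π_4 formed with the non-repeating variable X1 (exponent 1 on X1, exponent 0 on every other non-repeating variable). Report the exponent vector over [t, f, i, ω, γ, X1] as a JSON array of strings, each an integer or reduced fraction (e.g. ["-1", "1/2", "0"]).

["-2", "0", "1", "0", "0", "1"]

Dimensional matrix (I×T by t×f×i×ω×γ×X1):
  I: [ 0  0  1  0  0 -1]
  T: [ 1 -1  0 -1 -1  2]
Row reduction gives pivot columns t,i; rank = 2
Repeat: t,i; free: f,ω,γ,X1
RREF:
  r0: [   1   -1    0   -1   -1    2]
  r1: [   0    0    1    0    0   -1]
Fix exponent of X1 at 1, f at 0, ω at 0, γ at 0; solve each RREF row for its pivot's exponent:
  r0: exp(t) + (2)·1 = 0 ⇒ exp(t) = -2
  r1: exp(i) + (-1)·1 = 0 ⇒ exp(i) = 1
Π_4 = t^-2 · i · X1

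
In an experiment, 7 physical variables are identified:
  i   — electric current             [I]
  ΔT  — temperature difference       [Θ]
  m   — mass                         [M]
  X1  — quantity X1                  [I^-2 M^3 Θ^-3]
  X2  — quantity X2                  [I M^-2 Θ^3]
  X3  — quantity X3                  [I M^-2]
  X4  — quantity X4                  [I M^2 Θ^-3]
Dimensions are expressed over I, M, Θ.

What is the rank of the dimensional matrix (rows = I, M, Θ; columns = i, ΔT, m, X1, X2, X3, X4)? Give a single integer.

3

Dimensional matrix (I×M×Θ by i×ΔT×m×X1×X2×X3×X4):
  I: [ 1  0  0 -2  1  1  1]
  M: [ 0  0  1  3 -2 -2  2]
  Θ: [ 0  1  0 -3  3  0 -3]
Echelon form has 3 nonzero rows (pivots: i,ΔT,m)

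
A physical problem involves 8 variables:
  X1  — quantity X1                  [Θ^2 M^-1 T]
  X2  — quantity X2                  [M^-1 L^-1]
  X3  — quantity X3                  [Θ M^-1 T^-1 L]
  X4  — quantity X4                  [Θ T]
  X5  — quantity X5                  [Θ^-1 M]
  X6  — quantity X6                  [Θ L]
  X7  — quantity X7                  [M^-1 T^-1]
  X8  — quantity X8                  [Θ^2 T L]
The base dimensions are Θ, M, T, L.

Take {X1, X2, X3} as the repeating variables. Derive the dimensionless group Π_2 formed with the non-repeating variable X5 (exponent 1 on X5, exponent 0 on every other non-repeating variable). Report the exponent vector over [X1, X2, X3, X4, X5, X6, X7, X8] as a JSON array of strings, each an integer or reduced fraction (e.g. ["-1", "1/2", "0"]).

Dimensional matrix (Θ×M×T×L by X1×X2×X3×X4×X5×X6×X7×X8):
  Θ: [ 2  0  1  1 -1  1  0  2]
  M: [-1 -1 -1  0  1  0 -1  0]
  T: [ 1  0 -1  1  0  0 -1  1]
  L: [ 0 -1  1  0  0  1  0  1]
Row reduction gives pivot columns X1,X2,X3; rank = 3
Repeat: X1,X2,X3; free: X4,X5,X6,X7,X8
RREF:
  r0: [   1    0    0  2/3 -1/3  1/3 -1/3    1]
  r1: [   0    1    0 -1/3 -1/3 -2/3  2/3   -1]
  r2: [   0    0    1 -1/3 -1/3  1/3  2/3    0]
  r3: [   0    0    0    0    0    0    0    0]
Fix exponent of X5 at 1, X4 at 0, X6 at 0, X7 at 0, X8 at 0; solve each RREF row for its pivot's exponent:
  r0: exp(X1) + (-1/3)·1 = 0 ⇒ exp(X1) = 1/3
  r1: exp(X2) + (-1/3)·1 = 0 ⇒ exp(X2) = 1/3
  r2: exp(X3) + (-1/3)·1 = 0 ⇒ exp(X3) = 1/3
Π_2 = X1^(1/3) · X2^(1/3) · X3^(1/3) · X5

["1/3", "1/3", "1/3", "0", "1", "0", "0", "0"]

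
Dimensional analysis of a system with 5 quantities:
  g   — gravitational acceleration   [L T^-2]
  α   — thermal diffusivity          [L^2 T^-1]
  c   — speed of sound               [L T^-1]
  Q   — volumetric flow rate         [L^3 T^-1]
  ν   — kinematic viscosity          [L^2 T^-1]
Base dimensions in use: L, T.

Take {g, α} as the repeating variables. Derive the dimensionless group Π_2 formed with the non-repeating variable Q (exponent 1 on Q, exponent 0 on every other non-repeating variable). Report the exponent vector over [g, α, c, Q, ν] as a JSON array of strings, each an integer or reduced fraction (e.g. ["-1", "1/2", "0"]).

["1/3", "-5/3", "0", "1", "0"]

Exponent matrix [L,T] × [g,α,c,Q,ν]:
  L: [ 1  2  1  3  2]
  T: [-2 -1 -1 -1 -1]
Row reduction gives pivot columns g,α; rank = 2
Pivot set = {g,α}, free = {c,Q,ν}
RREF:
  r0: [   1    0  1/3 -1/3    0]
  r1: [   0    1  1/3  5/3    1]
Fix exponent of Q at 1, c at 0, ν at 0; solve each RREF row for its pivot's exponent:
  r0: exp(g) + (-1/3)·1 = 0 ⇒ exp(g) = 1/3
  r1: exp(α) + (5/3)·1 = 0 ⇒ exp(α) = -5/3
Π_2 = g^(1/3) · α^(-5/3) · Q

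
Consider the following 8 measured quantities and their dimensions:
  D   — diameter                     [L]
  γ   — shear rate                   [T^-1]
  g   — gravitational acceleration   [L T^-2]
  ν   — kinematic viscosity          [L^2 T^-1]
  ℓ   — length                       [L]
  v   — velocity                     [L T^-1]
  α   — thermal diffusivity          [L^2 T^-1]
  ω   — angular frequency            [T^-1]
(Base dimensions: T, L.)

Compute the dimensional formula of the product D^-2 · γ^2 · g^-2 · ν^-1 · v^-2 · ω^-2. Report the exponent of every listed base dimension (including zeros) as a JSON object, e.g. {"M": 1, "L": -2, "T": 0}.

Dimensional matrix (T×L by D×γ×g×ν×ℓ×v×α×ω):
  T: [ 0 -1 -2 -1  0 -1 -1 -1]
  L: [ 1  0  1  2  1  1  2  0]
  [T]: (-2)·0+(2)·-1+(-2)·-2+(-1)·-1+(-2)·-1+(-2)·-1 = 7
  [L]: (-2)·1+(2)·0+(-2)·1+(-1)·2+(-2)·1+(-2)·0 = -8
⇒ T^7 L^-8

{"T": 7, "L": -8}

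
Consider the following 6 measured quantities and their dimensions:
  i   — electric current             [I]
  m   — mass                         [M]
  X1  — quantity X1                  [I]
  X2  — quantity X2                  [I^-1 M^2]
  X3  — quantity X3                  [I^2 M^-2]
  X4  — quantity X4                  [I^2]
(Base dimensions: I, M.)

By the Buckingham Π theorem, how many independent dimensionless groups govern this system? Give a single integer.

4

Exponent matrix [I,M] × [i,m,X1,X2,X3,X4]:
  I: [ 1  0  1 -1  2  2]
  M: [ 0  1  0  2 -2  0]
RREF → pivots at {i,m} ⇒ r = 2
Π count = n − r = 6 − 2 = 4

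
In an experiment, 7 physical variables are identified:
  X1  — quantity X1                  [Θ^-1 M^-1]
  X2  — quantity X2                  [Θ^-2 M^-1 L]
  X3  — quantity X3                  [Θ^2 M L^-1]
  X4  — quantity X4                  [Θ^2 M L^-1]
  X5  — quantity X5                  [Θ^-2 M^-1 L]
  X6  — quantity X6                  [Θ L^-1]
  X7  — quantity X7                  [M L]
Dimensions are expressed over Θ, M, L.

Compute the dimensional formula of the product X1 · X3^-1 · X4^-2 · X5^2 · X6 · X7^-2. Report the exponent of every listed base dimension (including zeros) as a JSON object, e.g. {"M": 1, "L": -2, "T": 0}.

Write exponents as rows Θ,M,L / cols X1,X2,X3,X4,X5,X6,X7:
  Θ: [-1 -2  2  2 -2  1  0]
  M: [-1 -1  1  1 -1  0  1]
  L: [ 0  1 -1 -1  1 -1  1]
  [Θ]: (1)·-1+(-1)·2+(-2)·2+(2)·-2+(1)·1+(-2)·0 = -10
  [M]: (1)·-1+(-1)·1+(-2)·1+(2)·-1+(1)·0+(-2)·1 = -8
  [L]: (1)·0+(-1)·-1+(-2)·-1+(2)·1+(1)·-1+(-2)·1 = 2
⇒ Θ^-10 M^-8 L^2

{"Θ": -10, "M": -8, "L": 2}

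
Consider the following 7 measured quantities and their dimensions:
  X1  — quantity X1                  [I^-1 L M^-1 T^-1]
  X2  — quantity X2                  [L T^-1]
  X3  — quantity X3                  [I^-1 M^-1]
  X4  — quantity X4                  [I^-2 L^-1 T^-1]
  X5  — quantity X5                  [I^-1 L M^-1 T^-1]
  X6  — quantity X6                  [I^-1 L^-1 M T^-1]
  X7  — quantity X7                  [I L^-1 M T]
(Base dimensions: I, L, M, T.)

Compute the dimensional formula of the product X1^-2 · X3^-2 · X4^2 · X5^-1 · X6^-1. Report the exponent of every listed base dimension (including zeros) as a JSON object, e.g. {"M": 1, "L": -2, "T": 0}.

Dimensional matrix (I×L×M×T by X1×X2×X3×X4×X5×X6×X7):
  I: [-1  0 -1 -2 -1 -1  1]
  L: [ 1  1  0 -1  1 -1 -1]
  M: [-1  0 -1  0 -1  1  1]
  T: [-1 -1  0 -1 -1 -1  1]
  [I]: (-2)·-1+(-2)·-1+(2)·-2+(-1)·-1+(-1)·-1 = 2
  [L]: (-2)·1+(-2)·0+(2)·-1+(-1)·1+(-1)·-1 = -4
  [M]: (-2)·-1+(-2)·-1+(2)·0+(-1)·-1+(-1)·1 = 4
  [T]: (-2)·-1+(-2)·0+(2)·-1+(-1)·-1+(-1)·-1 = 2
⇒ I^2 L^-4 M^4 T^2

{"I": 2, "L": -4, "M": 4, "T": 2}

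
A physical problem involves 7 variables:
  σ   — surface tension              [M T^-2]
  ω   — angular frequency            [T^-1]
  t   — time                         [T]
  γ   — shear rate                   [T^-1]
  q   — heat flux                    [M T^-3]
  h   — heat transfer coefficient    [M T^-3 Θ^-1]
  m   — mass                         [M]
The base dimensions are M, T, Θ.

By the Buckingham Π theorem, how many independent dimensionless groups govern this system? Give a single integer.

Dimensional matrix (M×T×Θ by σ×ω×t×γ×q×h×m):
  M: [ 1  0  0  0  1  1  1]
  T: [-2 -1  1 -1 -3 -3  0]
  Θ: [ 0  0  0  0  0 -1  0]
Echelon form has 3 nonzero rows (pivots: σ,ω,h)
Π count = n − r = 7 − 3 = 4

4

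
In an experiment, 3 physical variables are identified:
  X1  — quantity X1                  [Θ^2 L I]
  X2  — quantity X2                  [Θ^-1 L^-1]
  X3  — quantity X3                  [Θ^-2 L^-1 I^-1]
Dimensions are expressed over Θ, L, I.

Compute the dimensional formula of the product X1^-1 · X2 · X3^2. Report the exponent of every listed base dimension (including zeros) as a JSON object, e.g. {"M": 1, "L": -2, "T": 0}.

Write exponents as rows Θ,L,I / cols X1,X2,X3:
  Θ: [ 2 -1 -2]
  L: [ 1 -1 -1]
  I: [ 1  0 -1]
  [Θ]: (-1)·2+(1)·-1+(2)·-2 = -7
  [L]: (-1)·1+(1)·-1+(2)·-1 = -4
  [I]: (-1)·1+(1)·0+(2)·-1 = -3
⇒ Θ^-7 L^-4 I^-3

{"Θ": -7, "L": -4, "I": -3}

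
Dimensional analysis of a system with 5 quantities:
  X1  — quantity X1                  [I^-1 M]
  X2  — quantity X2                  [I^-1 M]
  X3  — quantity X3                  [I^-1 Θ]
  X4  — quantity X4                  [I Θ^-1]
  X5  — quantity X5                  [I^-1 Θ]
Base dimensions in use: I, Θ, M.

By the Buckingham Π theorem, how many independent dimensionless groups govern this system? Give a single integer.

Write exponents as rows I,Θ,M / cols X1,X2,X3,X4,X5:
  I: [-1 -1 -1  1 -1]
  Θ: [ 0  0  1 -1  1]
  M: [ 1  1  0  0  0]
Row reduction gives pivot columns X1,X3; rank = 2
n=5, r=2 ⇒ 3 dimensionless groups

3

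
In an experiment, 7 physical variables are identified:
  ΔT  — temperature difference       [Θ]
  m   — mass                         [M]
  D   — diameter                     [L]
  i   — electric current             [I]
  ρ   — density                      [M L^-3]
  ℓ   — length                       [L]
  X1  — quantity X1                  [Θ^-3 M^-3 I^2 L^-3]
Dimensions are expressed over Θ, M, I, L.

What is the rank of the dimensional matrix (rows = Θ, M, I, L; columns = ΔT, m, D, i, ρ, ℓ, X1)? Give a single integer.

Dimensional matrix (Θ×M×I×L by ΔT×m×D×i×ρ×ℓ×X1):
  Θ: [ 1  0  0  0  0  0 -3]
  M: [ 0  1  0  0  1  0 -3]
  I: [ 0  0  0  1  0  0  2]
  L: [ 0  0  1  0 -3  1 -3]
Echelon form has 4 nonzero rows (pivots: ΔT,m,D,i)

4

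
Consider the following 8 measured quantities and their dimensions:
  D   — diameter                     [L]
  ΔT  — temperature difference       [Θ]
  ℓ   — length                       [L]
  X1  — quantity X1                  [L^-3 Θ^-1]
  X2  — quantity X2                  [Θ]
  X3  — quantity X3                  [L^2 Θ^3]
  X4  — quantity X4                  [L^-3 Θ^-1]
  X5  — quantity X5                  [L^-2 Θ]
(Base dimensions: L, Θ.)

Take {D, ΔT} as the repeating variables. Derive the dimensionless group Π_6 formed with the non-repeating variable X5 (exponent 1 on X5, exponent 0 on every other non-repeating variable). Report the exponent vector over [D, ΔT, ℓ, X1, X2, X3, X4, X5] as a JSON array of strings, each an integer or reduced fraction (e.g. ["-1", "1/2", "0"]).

Dimensional matrix (L×Θ by D×ΔT×ℓ×X1×X2×X3×X4×X5):
  L: [ 1  0  1 -3  0  2 -3 -2]
  Θ: [ 0  1  0 -1  1  3 -1  1]
Echelon form has 2 nonzero rows (pivots: D,ΔT)
Pivot set = {D,ΔT}, free = {ℓ,X1,X2,X3,X4,X5}
RREF:
  r0: [   1    0    1   -3    0    2   -3   -2]
  r1: [   0    1    0   -1    1    3   -1    1]
Fix exponent of X5 at 1, ℓ at 0, X1 at 0, X2 at 0, X3 at 0, X4 at 0; solve each RREF row for its pivot's exponent:
  r0: exp(D) + (-2)·1 = 0 ⇒ exp(D) = 2
  r1: exp(ΔT) + (1)·1 = 0 ⇒ exp(ΔT) = -1
Π_6 = D^2 · ΔT^-1 · X5

["2", "-1", "0", "0", "0", "0", "0", "1"]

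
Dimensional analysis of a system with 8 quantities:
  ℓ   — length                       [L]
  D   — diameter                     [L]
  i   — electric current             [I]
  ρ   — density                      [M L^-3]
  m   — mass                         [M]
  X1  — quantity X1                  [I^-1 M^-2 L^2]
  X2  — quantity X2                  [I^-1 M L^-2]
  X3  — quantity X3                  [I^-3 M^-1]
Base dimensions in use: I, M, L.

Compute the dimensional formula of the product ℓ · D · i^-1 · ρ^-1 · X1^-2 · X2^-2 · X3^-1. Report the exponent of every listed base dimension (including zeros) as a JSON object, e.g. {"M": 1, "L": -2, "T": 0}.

Dimensional matrix (I×M×L by ℓ×D×i×ρ×m×X1×X2×X3):
  I: [ 0  0  1  0  0 -1 -1 -3]
  M: [ 0  0  0  1  1 -2  1 -1]
  L: [ 1  1  0 -3  0  2 -2  0]
  [I]: (1)·0+(1)·0+(-1)·1+(-1)·0+(-2)·-1+(-2)·-1+(-1)·-3 = 6
  [M]: (1)·0+(1)·0+(-1)·0+(-1)·1+(-2)·-2+(-2)·1+(-1)·-1 = 2
  [L]: (1)·1+(1)·1+(-1)·0+(-1)·-3+(-2)·2+(-2)·-2+(-1)·0 = 5
⇒ I^6 M^2 L^5

{"I": 6, "M": 2, "L": 5}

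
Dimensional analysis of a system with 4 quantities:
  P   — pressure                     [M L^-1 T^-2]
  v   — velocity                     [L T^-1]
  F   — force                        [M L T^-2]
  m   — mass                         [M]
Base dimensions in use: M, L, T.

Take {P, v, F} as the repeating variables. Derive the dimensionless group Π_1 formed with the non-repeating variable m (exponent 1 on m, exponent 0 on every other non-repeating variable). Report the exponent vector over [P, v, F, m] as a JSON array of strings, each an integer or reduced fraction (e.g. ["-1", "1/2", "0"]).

Write exponents as rows M,L,T / cols P,v,F,m:
  M: [ 1  0  1  1]
  L: [-1  1  1  0]
  T: [-2 -1 -2  0]
Echelon form has 3 nonzero rows (pivots: P,v,F)
Pivot set = {P,v,F}, free = {m}
RREF:
  r0: [   1    0    0 -1/2]
  r1: [   0    1    0   -2]
  r2: [   0    0    1  3/2]
Fix exponent of m at 1; solve each RREF row for its pivot's exponent:
  r0: exp(P) + (-1/2)·1 = 0 ⇒ exp(P) = 1/2
  r1: exp(v) + (-2)·1 = 0 ⇒ exp(v) = 2
  r2: exp(F) + (3/2)·1 = 0 ⇒ exp(F) = -3/2
Π_1 = P^(1/2) · v^2 · F^(-3/2) · m

["1/2", "2", "-3/2", "1"]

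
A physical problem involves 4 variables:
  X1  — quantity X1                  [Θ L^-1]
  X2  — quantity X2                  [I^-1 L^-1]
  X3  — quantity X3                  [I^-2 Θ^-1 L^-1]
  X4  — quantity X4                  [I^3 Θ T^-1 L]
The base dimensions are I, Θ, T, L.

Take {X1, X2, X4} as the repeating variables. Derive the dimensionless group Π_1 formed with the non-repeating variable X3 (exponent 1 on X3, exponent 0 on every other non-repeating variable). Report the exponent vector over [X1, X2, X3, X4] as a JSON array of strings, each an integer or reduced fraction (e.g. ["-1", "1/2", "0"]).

Write exponents as rows I,Θ,T,L / cols X1,X2,X3,X4:
  I: [ 0 -1 -2  3]
  Θ: [ 1  0 -1  1]
  T: [ 0  0  0 -1]
  L: [-1 -1 -1  1]
Echelon form has 3 nonzero rows (pivots: X1,X2,X4)
Repeat: X1,X2,X4; free: X3
RREF:
  r0: [   1    0   -1    0]
  r1: [   0    1    2    0]
  r2: [   0    0    0    1]
  r3: [   0    0    0    0]
Fix exponent of X3 at 1; solve each RREF row for its pivot's exponent:
  r0: exp(X1) + (-1)·1 = 0 ⇒ exp(X1) = 1
  r1: exp(X2) + (2)·1 = 0 ⇒ exp(X2) = -2
  r2: exp(X4) + (0)·1 = 0 ⇒ exp(X4) = 0
Π_1 = X1 · X2^-2 · X3

["1", "-2", "1", "0"]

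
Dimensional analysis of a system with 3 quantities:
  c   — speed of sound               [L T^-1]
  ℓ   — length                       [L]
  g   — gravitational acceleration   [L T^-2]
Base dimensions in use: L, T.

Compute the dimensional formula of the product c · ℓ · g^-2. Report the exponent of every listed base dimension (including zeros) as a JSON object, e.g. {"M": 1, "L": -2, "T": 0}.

Dimensional matrix (L×T by c×ℓ×g):
  L: [ 1  1  1]
  T: [-1  0 -2]
  [L]: (1)·1+(1)·1+(-2)·1 = 0
  [T]: (1)·-1+(1)·0+(-2)·-2 = 3
⇒ T^3

{"L": 0, "T": 3}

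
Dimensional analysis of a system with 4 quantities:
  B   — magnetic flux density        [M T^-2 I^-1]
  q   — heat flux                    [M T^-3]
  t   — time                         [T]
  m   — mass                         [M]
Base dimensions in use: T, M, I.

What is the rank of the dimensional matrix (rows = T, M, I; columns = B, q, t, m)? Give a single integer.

Exponent matrix [T,M,I] × [B,q,t,m]:
  T: [-2 -3  1  0]
  M: [ 1  1  0  1]
  I: [-1  0  0  0]
Row reduction gives pivot columns B,q,t; rank = 3

3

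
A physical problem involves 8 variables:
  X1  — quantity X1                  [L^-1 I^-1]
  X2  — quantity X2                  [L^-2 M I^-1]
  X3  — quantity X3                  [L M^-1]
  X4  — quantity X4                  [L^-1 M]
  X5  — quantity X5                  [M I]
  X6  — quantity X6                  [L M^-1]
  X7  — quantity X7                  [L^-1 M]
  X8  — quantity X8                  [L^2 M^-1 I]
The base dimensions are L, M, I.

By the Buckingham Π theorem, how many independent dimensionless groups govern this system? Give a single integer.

6

Dimensional matrix (L×M×I by X1×X2×X3×X4×X5×X6×X7×X8):
  L: [-1 -2  1 -1  0  1 -1  2]
  M: [ 0  1 -1  1  1 -1  1 -1]
  I: [-1 -1  0  0  1  0  0  1]
RREF → pivots at {X1,X2} ⇒ r = 2
Π count = n − r = 8 − 2 = 6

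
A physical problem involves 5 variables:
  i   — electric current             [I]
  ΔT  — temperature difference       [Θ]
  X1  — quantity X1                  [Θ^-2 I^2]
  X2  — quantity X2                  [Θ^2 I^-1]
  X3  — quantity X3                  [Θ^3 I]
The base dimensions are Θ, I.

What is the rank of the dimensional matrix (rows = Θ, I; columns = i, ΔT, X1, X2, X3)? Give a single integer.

Exponent matrix [Θ,I] × [i,ΔT,X1,X2,X3]:
  Θ: [ 0  1 -2  2  3]
  I: [ 1  0  2 -1  1]
Echelon form has 2 nonzero rows (pivots: i,ΔT)

2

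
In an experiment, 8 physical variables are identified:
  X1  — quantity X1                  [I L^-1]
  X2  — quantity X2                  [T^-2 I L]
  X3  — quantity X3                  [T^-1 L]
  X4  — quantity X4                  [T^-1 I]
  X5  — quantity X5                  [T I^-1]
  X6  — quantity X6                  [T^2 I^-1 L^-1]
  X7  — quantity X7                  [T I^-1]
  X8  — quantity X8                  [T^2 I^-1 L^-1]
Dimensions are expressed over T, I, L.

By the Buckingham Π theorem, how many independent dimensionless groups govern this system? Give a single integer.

Exponent matrix [T,I,L] × [X1,X2,X3,X4,X5,X6,X7,X8]:
  T: [ 0 -2 -1 -1  1  2  1  2]
  I: [ 1  1  0  1 -1 -1 -1 -1]
  L: [-1  1  1  0  0 -1  0 -1]
Row reduction gives pivot columns X1,X2; rank = 2
8 vars − rank 2 = 6 Π groups

6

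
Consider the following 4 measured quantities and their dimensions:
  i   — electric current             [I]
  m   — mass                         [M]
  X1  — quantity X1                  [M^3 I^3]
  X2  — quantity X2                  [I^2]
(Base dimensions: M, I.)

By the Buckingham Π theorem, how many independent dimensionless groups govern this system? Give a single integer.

2

Exponent matrix [M,I] × [i,m,X1,X2]:
  M: [ 0  1  3  0]
  I: [ 1  0  3  2]
Row reduction gives pivot columns i,m; rank = 2
4 vars − rank 2 = 2 Π groups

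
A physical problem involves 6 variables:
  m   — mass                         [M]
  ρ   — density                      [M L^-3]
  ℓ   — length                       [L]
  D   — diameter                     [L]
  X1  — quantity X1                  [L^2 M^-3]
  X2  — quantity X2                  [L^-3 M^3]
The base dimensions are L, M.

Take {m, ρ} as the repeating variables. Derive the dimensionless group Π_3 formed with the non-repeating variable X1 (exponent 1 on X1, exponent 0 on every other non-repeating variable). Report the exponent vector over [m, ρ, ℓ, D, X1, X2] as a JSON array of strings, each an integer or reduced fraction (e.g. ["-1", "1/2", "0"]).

Write exponents as rows L,M / cols m,ρ,ℓ,D,X1,X2:
  L: [ 0 -3  1  1  2 -3]
  M: [ 1  1  0  0 -3  3]
Echelon form has 2 nonzero rows (pivots: m,ρ)
Pivot set = {m,ρ}, free = {ℓ,D,X1,X2}
RREF:
  r0: [   1    0  1/3  1/3 -7/3    2]
  r1: [   0    1 -1/3 -1/3 -2/3    1]
Fix exponent of X1 at 1, ℓ at 0, D at 0, X2 at 0; solve each RREF row for its pivot's exponent:
  r0: exp(m) + (-7/3)·1 = 0 ⇒ exp(m) = 7/3
  r1: exp(ρ) + (-2/3)·1 = 0 ⇒ exp(ρ) = 2/3
Π_3 = m^(7/3) · ρ^(2/3) · X1

["7/3", "2/3", "0", "0", "1", "0"]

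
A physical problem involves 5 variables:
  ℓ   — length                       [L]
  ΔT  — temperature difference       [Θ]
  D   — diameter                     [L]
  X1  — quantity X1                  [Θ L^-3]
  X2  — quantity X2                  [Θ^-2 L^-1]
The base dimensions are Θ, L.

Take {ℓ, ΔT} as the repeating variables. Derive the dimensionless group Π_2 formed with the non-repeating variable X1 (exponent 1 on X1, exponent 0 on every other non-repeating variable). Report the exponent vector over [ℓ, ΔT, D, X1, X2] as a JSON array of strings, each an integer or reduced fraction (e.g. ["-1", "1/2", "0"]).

["3", "-1", "0", "1", "0"]

Dimensional matrix (Θ×L by ℓ×ΔT×D×X1×X2):
  Θ: [ 0  1  0  1 -2]
  L: [ 1  0  1 -3 -1]
RREF → pivots at {ℓ,ΔT} ⇒ r = 2
Pivot set = {ℓ,ΔT}, free = {D,X1,X2}
RREF:
  r0: [   1    0    1   -3   -1]
  r1: [   0    1    0    1   -2]
Fix exponent of X1 at 1, D at 0, X2 at 0; solve each RREF row for its pivot's exponent:
  r0: exp(ℓ) + (-3)·1 = 0 ⇒ exp(ℓ) = 3
  r1: exp(ΔT) + (1)·1 = 0 ⇒ exp(ΔT) = -1
Π_2 = ℓ^3 · ΔT^-1 · X1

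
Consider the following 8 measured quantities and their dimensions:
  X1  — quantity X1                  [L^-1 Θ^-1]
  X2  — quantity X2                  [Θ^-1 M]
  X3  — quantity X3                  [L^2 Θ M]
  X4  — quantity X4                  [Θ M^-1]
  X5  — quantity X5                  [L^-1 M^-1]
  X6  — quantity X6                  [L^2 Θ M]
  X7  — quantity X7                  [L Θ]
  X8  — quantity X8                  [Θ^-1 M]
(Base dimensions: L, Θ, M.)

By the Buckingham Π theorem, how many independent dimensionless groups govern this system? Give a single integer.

6

Write exponents as rows L,Θ,M / cols X1,X2,X3,X4,X5,X6,X7,X8:
  L: [-1  0  2  0 -1  2  1  0]
  Θ: [-1 -1  1  1  0  1  1 -1]
  M: [ 0  1  1 -1 -1  1  0  1]
Row reduction gives pivot columns X1,X2; rank = 2
Π count = n − r = 8 − 2 = 6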